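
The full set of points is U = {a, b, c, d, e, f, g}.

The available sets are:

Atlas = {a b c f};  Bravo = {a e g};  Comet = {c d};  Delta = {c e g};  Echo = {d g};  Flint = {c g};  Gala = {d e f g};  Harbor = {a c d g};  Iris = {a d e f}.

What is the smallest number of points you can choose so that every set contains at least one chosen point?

H = {c, d, e} meets every set (each contains at least one member of H), and |H| = 3.
No choice of 2 points meets every set, so 3 is the minimum.

3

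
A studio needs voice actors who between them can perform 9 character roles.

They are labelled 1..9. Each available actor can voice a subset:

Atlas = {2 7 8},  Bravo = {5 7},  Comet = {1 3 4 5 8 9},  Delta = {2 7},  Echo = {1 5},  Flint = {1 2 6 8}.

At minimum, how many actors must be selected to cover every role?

3

Atlas and Comet and Flint together: Atlas ∪ Comet ∪ Flint = {1, 2, 3, 4, 5, 6, 7, 8, 9} — every role is covered.
Only Comet contains 3, so Comet is forced; the remaining 3 roles need at least 2 more actors (each remaining actor adds at most 2) — so at least 3 actors are needed, and 3 is optimal.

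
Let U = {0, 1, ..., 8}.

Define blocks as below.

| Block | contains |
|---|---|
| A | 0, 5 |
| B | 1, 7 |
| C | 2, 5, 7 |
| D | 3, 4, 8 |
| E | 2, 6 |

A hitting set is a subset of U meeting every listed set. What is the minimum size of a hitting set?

Take H = {1, 5, 6, 8}. Each listed block contains at least one of these, so H is a hitting set of size 4.
The blocks A, B, D, E are pairwise disjoint, so any hitting set needs a separate item for each — at least 4. Hence 4 is optimal.

4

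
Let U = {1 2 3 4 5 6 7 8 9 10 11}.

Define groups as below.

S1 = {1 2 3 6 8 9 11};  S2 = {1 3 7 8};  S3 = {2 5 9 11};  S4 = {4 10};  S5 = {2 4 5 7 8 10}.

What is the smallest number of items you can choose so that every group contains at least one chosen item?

H = {8, 9, 10} meets every group (each contains at least one member of H), and |H| = 3.
The groups S2, S3, S4 are pairwise disjoint, so any hitting set needs a separate item for each — at least 3. Hence 3 is optimal.

3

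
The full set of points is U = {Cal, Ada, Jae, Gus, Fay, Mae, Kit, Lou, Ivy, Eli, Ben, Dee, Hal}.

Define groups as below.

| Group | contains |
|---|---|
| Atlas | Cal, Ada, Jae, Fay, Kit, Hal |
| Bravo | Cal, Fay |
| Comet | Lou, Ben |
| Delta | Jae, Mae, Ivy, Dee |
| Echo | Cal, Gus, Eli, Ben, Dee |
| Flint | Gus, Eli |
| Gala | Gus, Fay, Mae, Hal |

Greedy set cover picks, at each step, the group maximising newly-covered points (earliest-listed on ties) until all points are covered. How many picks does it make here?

4

Greedy: pick Atlas (covers 6 new) → pick Echo (covers 4 new) → pick Delta (covers 2 new) → pick Comet (covers 1 new). Total picks: 4.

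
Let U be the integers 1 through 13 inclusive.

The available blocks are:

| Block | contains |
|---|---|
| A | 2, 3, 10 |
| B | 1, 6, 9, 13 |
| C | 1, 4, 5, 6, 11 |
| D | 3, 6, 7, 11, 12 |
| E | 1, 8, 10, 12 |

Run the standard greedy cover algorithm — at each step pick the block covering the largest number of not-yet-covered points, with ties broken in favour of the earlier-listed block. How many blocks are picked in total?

Greedy: pick C (covers 5 new) → pick A (covers 3 new) → pick B (covers 2 new) → pick D (covers 2 new) → pick E (covers 1 new). Total picks: 5.

5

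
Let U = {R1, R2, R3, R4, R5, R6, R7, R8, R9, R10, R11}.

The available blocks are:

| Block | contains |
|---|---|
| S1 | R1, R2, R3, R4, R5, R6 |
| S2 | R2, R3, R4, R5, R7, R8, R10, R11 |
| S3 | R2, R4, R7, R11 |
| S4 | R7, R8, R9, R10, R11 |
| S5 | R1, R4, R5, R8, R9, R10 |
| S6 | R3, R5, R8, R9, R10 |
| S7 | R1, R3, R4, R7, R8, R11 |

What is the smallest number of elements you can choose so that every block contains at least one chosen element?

2

Take H = {R4, R10}. Each listed block contains at least one of these, so H is a hitting set of size 2.
The blocks S3, S6 are pairwise disjoint, so any hitting set needs a separate element for each — at least 2. Hence 2 is optimal.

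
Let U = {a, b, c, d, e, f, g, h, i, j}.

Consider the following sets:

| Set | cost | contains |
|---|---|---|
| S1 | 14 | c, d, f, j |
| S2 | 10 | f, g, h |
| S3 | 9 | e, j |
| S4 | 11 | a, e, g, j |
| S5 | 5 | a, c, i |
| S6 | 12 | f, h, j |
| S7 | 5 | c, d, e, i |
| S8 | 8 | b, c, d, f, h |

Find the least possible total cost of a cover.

S4, S7, S8 together cover every item (S4 ∪ S7 ∪ S8 = {a, b, c, d, e, f, g, h, i, j}); total cost 11 + 5 + 8 = 24.
No covering selection has total cost below 24.

24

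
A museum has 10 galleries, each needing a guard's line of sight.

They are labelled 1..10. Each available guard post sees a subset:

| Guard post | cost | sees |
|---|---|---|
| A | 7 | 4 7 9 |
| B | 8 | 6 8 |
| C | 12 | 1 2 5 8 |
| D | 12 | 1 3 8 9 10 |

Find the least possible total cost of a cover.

A, B, C, D together cover every gallery (A ∪ B ∪ C ∪ D = {1, 2, 3, 4, 5, 6, 7, 8, 9, 10}); total cost 7 + 8 + 12 + 12 = 39.
No covering selection has total cost below 39.

39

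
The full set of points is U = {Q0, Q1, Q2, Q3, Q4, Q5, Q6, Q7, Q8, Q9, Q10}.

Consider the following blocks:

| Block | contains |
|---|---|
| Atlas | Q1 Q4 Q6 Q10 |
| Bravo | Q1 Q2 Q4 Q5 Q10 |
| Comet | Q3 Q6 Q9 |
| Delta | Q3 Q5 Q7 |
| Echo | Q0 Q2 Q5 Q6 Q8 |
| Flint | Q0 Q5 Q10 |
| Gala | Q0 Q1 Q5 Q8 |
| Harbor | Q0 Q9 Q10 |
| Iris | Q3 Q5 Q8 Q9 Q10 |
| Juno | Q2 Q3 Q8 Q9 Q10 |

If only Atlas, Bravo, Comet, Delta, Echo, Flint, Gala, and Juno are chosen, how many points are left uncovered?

Union of Atlas, Bravo, Comet, Delta, Echo, Flint, Gala, Juno = {Q0, Q1, Q2, Q3, Q4, Q5, Q6, Q7, Q8, Q9, Q10} — that's every point, so 0 are uncovered.

0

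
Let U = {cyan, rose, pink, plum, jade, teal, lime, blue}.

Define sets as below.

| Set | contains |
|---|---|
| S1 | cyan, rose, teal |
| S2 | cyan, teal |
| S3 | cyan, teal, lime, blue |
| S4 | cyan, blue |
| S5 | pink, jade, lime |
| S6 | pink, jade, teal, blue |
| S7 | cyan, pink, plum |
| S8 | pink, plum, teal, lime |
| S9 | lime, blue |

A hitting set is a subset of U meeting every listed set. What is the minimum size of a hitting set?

Take H = {cyan, lime, blue}. Each listed set contains at least one of these, so H is a hitting set of size 3.
No choice of 2 points meets every set, so 3 is the minimum.

3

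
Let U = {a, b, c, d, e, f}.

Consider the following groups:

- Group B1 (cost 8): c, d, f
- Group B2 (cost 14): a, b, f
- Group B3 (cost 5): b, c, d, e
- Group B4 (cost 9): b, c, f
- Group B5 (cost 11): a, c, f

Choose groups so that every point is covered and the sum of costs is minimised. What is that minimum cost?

16

B3, B5 together cover every point (B3 ∪ B5 = {a, b, c, d, e, f}); total cost 5 + 11 = 16.
No covering selection has total cost below 16.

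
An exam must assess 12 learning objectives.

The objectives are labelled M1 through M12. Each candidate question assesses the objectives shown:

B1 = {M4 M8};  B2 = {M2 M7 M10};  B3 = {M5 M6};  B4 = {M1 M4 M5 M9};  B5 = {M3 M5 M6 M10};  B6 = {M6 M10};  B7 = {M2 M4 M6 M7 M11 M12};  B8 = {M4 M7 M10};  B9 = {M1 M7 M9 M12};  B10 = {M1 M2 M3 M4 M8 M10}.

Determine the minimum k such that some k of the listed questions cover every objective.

Take {B4, B7, B10}. Their union is {M1, M2, M3, M4, M5, M6, M7, M8, M9, M10, M11, M12}, which is all 12 objectives.
Only B7 contains M11, so B7 is forced; the remaining 6 objectives need at least 2 more questions (each remaining question adds at most 4) — so at least 3 questions are needed, and 3 is optimal.

3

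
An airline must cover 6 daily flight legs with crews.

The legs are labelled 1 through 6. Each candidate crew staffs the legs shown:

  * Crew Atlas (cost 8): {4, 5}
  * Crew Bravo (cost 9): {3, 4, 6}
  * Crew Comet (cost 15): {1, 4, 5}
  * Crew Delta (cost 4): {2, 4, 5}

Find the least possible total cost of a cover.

Bravo, Comet, Delta together cover every leg (Bravo ∪ Comet ∪ Delta = {1, 2, 3, 4, 5, 6}); total cost 9 + 15 + 4 = 28.
No covering selection has total cost below 28.

28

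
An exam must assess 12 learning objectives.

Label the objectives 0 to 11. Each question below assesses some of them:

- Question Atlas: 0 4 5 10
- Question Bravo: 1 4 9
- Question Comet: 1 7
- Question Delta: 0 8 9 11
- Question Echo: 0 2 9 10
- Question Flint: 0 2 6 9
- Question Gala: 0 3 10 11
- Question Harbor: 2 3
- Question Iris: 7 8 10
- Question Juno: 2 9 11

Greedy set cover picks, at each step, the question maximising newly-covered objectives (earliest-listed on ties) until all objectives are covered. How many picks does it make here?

Greedy: pick Atlas (covers 4 new) → pick Delta (covers 3 new) → pick Comet (covers 2 new) → pick Flint (covers 2 new) → pick Gala (covers 1 new). Total picks: 5.

5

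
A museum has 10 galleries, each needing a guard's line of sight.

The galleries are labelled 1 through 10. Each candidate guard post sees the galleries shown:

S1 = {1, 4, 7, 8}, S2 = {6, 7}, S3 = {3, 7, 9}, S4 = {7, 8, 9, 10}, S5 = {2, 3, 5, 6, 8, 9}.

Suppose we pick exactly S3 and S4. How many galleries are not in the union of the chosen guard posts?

Union of S3, S4 = {3, 7, 8, 9, 10}.
Not covered: 1, 2, 4, 5, 6 — 5 galleries.

5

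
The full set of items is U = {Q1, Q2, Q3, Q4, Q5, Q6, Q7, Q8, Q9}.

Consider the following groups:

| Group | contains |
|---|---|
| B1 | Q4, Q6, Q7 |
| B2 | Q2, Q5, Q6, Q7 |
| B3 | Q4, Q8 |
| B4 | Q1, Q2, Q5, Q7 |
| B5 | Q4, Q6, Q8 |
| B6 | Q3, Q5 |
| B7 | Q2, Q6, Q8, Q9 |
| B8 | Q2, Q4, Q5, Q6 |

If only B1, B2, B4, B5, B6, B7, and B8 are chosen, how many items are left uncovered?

0

Union of B1, B2, B4, B5, B6, B7, B8 = {Q1, Q2, Q3, Q4, Q5, Q6, Q7, Q8, Q9} — that's every item, so 0 are uncovered.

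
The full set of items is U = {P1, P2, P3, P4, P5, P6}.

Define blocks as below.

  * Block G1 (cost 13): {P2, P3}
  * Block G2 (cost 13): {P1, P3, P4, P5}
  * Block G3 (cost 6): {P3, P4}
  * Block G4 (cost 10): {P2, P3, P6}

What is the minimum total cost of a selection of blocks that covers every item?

G2, G4 together cover every item (G2 ∪ G4 = {P1, P2, P3, P4, P5, P6}); total cost 13 + 10 = 23.
The greedy pick G3, G4, G2 costs 29; no covering selection beats 23.

23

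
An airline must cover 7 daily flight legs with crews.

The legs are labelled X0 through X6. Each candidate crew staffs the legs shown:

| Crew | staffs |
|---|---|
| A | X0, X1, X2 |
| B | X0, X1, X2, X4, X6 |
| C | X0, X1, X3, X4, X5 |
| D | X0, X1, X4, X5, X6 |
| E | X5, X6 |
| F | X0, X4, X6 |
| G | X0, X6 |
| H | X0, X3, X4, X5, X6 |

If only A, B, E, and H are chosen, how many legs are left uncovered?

Union of A, B, E, H = {X0, X1, X2, X3, X4, X5, X6} — that's every leg, so 0 are uncovered.

0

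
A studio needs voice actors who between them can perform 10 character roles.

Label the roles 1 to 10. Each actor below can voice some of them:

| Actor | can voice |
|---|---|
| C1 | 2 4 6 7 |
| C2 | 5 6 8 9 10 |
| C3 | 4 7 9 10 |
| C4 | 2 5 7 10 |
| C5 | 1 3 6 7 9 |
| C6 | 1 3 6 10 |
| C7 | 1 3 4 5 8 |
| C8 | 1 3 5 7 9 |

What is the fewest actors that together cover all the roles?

C1 and C2 and C6 together: C1 ∪ C2 ∪ C6 = {1, 2, 3, 4, 5, 6, 7, 8, 9, 10} — every role is covered.
No 2 of the 8 actors cover everything (all 28 combinations miss at least one role), so 3 is optimal.

3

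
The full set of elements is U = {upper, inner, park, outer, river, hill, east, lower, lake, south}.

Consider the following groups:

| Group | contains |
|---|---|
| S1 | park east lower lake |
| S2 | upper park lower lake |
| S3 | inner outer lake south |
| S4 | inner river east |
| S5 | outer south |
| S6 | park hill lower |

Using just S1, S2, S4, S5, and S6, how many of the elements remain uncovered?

0

Union of S1, S2, S4, S5, S6 = {upper, inner, park, outer, river, hill, east, lower, lake, south} — that's every element, so 0 are uncovered.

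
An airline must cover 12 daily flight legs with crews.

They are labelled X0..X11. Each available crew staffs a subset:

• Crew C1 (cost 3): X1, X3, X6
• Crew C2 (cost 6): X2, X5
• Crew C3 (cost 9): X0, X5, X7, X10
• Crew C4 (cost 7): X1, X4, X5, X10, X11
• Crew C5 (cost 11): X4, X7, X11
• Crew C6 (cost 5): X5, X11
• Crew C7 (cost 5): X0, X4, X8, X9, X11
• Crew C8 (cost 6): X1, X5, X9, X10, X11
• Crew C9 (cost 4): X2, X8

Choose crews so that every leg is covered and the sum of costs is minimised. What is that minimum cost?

C1, C3, C7, C9 together cover every leg (C1 ∪ C3 ∪ C7 ∪ C9 = {X0, X1, X2, X3, X4, X5, X6, X7, X8, X9, X10, X11}); total cost 3 + 9 + 5 + 4 = 21.
The greedy pick C1, C7, C2, C3 costs 23; no covering selection beats 21.

21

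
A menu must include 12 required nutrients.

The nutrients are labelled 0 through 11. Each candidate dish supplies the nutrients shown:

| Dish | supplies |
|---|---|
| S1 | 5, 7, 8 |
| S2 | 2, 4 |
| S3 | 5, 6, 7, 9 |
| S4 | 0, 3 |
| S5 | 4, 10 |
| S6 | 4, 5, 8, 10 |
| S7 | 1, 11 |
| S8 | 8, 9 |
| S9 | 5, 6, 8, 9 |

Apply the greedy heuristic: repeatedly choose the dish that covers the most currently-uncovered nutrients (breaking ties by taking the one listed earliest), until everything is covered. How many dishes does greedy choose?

Greedy: pick S3 (covers 4 new) → pick S6 (covers 3 new) → pick S4 (covers 2 new) → pick S7 (covers 2 new) → pick S2 (covers 1 new). Total picks: 5.

5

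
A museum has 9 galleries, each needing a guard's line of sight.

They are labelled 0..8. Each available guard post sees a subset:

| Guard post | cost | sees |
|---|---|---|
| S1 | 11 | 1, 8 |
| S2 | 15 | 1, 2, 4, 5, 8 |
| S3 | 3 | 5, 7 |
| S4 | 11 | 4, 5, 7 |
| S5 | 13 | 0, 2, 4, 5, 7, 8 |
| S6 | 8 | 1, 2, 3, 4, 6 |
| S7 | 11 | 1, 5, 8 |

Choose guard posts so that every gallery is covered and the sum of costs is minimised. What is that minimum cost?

21

S5, S6 together cover every gallery (S5 ∪ S6 = {0, 1, 2, 3, 4, 5, 6, 7, 8}); total cost 13 + 8 = 21.
The greedy pick S3, S6, S5 costs 24; no covering selection beats 21.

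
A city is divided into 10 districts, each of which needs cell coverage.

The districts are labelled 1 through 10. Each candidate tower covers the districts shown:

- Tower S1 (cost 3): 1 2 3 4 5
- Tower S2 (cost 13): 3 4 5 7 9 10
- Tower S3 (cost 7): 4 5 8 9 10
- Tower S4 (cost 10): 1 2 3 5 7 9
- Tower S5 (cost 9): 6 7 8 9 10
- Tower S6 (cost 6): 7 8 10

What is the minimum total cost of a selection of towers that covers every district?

S1, S5 together cover every district (S1 ∪ S5 = {1, 2, 3, 4, 5, 6, 7, 8, 9, 10}); total cost 3 + 9 = 12.
No covering selection has total cost below 12.

12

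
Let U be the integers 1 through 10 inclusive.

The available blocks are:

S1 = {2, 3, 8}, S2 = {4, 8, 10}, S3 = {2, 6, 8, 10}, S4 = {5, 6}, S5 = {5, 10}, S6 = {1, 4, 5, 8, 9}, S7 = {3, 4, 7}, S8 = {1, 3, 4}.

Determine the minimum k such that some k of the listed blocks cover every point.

S3 and S6 and S7 together: S3 ∪ S6 ∪ S7 = {1, 2, 3, 4, 5, 6, 7, 8, 9, 10} — every point is covered.
Only S7 contains 7, so S7 is forced; the remaining 7 points need at least 2 more blocks (each remaining block adds at most 4) — so at least 3 blocks are needed, and 3 is optimal.

3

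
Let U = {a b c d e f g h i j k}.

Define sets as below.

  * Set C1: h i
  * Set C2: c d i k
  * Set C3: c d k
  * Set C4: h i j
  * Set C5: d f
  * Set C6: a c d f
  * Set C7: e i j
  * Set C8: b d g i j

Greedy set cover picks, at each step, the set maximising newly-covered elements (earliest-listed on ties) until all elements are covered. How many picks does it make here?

Greedy: pick C8 (covers 5 new) → pick C6 (covers 3 new) → pick C1 (covers 1 new) → pick C2 (covers 1 new) → pick C7 (covers 1 new). Total picks: 5.

5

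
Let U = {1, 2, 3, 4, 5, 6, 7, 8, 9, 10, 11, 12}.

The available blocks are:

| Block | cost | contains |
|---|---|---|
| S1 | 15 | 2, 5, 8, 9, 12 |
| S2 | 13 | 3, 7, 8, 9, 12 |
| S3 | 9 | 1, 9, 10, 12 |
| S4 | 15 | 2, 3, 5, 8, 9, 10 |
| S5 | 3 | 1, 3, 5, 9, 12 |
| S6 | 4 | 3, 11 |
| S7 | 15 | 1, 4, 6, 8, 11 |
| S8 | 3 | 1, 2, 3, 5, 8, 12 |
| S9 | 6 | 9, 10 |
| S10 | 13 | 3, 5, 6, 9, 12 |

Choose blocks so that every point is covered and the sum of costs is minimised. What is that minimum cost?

S2, S7, S8, S9 together cover every point (S2 ∪ S7 ∪ S8 ∪ S9 = {1, 2, 3, 4, 5, 6, 7, 8, 9, 10, 11, 12}); total cost 13 + 15 + 3 + 6 = 37.
The greedy pick S8, S5, S6, S9, S7, S2 costs 44; no covering selection beats 37.

37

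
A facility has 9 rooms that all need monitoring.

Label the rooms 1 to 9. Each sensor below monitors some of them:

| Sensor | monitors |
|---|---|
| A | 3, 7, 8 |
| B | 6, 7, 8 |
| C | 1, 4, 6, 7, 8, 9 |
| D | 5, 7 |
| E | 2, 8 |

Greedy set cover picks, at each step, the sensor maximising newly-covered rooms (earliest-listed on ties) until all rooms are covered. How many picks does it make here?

4

Greedy: pick C (covers 6 new) → pick A (covers 1 new) → pick D (covers 1 new) → pick E (covers 1 new). Total picks: 4.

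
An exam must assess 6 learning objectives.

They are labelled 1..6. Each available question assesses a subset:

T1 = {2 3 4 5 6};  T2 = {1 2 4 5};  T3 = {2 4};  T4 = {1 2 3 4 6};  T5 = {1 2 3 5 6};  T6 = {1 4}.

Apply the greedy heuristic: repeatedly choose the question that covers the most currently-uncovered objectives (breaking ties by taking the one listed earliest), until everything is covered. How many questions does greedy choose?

2

Greedy: pick T1 (covers 5 new) → pick T2 (covers 1 new). Total picks: 2.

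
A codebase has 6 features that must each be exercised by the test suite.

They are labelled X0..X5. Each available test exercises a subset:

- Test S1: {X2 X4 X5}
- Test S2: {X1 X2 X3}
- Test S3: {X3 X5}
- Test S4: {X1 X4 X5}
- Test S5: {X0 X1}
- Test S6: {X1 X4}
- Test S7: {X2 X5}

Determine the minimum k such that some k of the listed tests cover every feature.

S2 and S4 and S5 together: S2 ∪ S4 ∪ S5 = {X0, X1, X2, X3, X4, X5} — every feature is covered.
Only S5 contains X0, so S5 is forced; the remaining 4 features need at least 2 more tests (each remaining test adds at most 3) — so at least 3 tests are needed, and 3 is optimal.

3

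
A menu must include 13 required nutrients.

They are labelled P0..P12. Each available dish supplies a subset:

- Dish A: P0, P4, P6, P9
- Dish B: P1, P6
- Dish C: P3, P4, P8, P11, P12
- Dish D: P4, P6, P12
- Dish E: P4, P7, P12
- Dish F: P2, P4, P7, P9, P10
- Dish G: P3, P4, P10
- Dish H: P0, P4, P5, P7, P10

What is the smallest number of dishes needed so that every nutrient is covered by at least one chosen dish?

Take {B, C, F, H}. Their union is {P0, P1, P2, P3, P4, P5, P6, P7, P8, P9, P10, P11, P12}, which is all 13 nutrients.
Only B contains P1, so B is forced; the remaining 11 nutrients need at least 3 more dishes (each remaining dish adds at most 5) — so at least 4 dishes are needed, and 4 is optimal.

4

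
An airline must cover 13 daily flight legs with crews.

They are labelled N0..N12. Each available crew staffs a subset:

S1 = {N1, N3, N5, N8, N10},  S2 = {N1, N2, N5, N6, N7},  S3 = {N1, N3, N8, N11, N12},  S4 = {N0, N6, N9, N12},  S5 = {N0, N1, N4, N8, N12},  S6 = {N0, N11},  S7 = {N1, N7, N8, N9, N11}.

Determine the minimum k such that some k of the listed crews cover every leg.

S1 and S2 and S5 and S7 together: S1 ∪ S2 ∪ S5 ∪ S7 = {N0, N1, N2, N3, N4, N5, N6, N7, N8, N9, N10, N11, N12} — every leg is covered.
No 3 of the 7 crews cover everything (all 35 combinations miss at least one leg), so 4 is optimal.

4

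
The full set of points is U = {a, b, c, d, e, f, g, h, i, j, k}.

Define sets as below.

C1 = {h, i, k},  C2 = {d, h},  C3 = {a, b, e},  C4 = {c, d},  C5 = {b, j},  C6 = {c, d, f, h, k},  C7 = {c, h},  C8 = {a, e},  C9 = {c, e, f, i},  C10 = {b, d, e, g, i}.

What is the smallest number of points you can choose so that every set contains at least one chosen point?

T = {c, e, h, j} meets every set (each contains at least one member of T), and |T| = 4.
The sets C1, C4, C5, C8 are pairwise disjoint, so any hitting set needs a separate point for each — at least 4. Hence 4 is optimal.

4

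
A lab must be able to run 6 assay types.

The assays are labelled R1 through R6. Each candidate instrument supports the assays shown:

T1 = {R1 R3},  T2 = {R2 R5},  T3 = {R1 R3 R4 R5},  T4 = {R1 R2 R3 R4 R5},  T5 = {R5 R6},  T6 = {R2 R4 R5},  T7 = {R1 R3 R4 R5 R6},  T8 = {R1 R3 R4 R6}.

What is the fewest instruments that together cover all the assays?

2

T2 and T8 together: T2 ∪ T8 = {R1, R2, R3, R4, R5, R6} — every assay is covered.
No single instrument has all 6 assays (the largest, T4, has 5), so 2 is optimal.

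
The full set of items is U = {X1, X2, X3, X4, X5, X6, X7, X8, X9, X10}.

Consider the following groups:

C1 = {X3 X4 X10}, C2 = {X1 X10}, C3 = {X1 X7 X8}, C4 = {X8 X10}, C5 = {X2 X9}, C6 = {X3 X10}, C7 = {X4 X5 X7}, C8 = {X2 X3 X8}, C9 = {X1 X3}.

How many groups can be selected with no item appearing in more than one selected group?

4

C4, C5, C7, C9 are pairwise disjoint (C4={X8,X10}; C5={X2,X9}; C7={X4,X5,X7}; C9={X1,X3}).
Every remaining group overlaps one of these, and no 5 of the listed groups are pairwise disjoint, so 4 is the maximum.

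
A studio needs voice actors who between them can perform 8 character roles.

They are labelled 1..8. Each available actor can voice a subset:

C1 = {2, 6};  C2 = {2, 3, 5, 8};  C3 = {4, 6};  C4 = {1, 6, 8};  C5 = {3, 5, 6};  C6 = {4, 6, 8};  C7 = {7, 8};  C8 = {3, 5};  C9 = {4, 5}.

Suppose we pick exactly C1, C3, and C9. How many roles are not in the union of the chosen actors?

4

Union of C1, C3, C9 = {2, 4, 5, 6}.
Not covered: 1, 3, 7, 8 — 4 roles.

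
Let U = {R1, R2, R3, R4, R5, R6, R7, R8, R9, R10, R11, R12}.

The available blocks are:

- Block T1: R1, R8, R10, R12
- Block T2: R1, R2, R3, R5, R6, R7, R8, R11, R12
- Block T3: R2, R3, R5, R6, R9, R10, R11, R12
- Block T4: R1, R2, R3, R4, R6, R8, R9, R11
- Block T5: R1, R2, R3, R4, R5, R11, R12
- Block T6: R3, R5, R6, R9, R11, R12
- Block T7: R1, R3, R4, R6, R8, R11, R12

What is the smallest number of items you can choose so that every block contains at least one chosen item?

2

H = {R3, R8} meets every block (each contains at least one member of H), and |H| = 2.
No single item lies in every block, so at least 2 are needed and 2 is optimal.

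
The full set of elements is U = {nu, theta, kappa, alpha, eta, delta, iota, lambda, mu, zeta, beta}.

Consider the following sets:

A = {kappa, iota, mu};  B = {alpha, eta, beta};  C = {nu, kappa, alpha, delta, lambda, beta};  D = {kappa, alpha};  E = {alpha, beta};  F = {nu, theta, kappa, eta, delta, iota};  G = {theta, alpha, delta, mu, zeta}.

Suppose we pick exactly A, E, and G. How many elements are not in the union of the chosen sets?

3

Union of A, E, G = {theta, kappa, alpha, delta, iota, mu, zeta, beta}.
Not covered: nu, eta, lambda — 3 elements.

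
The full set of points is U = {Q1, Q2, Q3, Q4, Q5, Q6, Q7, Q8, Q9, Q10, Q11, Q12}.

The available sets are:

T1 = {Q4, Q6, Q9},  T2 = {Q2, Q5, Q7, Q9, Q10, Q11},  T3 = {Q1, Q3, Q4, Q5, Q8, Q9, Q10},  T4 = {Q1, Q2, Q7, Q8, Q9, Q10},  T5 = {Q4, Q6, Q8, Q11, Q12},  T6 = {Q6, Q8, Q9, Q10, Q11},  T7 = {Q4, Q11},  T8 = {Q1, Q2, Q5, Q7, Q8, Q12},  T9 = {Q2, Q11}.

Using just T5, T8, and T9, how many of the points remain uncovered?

Union of T5, T8, T9 = {Q1, Q2, Q4, Q5, Q6, Q7, Q8, Q11, Q12}.
Not covered: Q3, Q9, Q10 — 3 points.

3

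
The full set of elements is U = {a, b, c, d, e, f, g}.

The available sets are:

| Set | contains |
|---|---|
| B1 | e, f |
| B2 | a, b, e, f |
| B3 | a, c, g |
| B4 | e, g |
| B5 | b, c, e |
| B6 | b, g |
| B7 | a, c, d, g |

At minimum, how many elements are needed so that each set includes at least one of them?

2

The 2 elements {e, g} hit every set.
The sets B1, B7 are pairwise disjoint, so any hitting set needs a separate element for each — at least 2. Hence 2 is optimal.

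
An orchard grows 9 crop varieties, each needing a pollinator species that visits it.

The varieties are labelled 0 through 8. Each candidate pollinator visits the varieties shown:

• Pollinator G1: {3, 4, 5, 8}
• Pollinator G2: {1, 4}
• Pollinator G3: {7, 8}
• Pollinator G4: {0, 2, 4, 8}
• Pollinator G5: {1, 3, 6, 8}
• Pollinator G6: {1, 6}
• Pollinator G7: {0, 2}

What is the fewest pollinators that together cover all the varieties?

Take {G1, G3, G5, G7}. Their union is {0, 1, 2, 3, 4, 5, 6, 7, 8}, which is all 9 varieties.
Only G1 contains 5, so G1 is forced; the remaining 5 varieties need at least 3 more pollinators (each remaining pollinator adds at most 2) — so at least 4 pollinators are needed, and 4 is optimal.

4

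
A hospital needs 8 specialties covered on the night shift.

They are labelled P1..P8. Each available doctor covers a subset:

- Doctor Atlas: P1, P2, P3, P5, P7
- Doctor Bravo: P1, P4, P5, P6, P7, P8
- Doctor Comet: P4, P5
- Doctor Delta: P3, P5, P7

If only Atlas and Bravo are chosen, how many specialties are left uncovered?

Union of Atlas, Bravo = {P1, P2, P3, P4, P5, P6, P7, P8} — that's every specialty, so 0 are uncovered.

0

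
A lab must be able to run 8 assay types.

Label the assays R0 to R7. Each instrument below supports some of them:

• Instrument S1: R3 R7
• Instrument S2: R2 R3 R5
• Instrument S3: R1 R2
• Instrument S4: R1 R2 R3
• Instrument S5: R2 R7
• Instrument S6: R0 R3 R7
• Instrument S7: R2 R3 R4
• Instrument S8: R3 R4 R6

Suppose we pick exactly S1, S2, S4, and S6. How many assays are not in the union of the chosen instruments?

2

Union of S1, S2, S4, S6 = {R0, R1, R2, R3, R5, R7}.
Not covered: R4, R6 — 2 assays.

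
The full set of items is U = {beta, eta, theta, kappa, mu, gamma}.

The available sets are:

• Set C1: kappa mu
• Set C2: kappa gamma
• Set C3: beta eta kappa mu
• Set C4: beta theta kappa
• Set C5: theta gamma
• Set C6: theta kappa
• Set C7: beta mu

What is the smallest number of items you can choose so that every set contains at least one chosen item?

3

H = {kappa, mu, gamma} meets every set (each contains at least one member of H), and |H| = 3.
No choice of 2 items meets every set, so 3 is the minimum.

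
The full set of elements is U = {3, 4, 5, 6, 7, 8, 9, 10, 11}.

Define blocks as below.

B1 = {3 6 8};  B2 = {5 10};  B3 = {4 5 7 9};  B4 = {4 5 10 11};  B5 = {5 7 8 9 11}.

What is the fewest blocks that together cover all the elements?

3

Take {B1, B3, B4}. Their union is {3, 4, 5, 6, 7, 8, 9, 10, 11}, which is all 9 elements.
Only B1 contains 3, so B1 is forced; the remaining 6 elements need at least 2 more blocks (each remaining block adds at most 4) — so at least 3 blocks are needed, and 3 is optimal.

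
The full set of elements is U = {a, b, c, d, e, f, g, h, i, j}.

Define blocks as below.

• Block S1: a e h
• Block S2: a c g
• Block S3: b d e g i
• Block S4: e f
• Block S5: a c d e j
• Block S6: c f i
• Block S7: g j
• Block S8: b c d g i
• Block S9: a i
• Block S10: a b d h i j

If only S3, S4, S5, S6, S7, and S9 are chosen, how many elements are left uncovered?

1

Union of S3, S4, S5, S6, S7, S9 = {a, b, c, d, e, f, g, i, j}.
Not covered: h — 1 element.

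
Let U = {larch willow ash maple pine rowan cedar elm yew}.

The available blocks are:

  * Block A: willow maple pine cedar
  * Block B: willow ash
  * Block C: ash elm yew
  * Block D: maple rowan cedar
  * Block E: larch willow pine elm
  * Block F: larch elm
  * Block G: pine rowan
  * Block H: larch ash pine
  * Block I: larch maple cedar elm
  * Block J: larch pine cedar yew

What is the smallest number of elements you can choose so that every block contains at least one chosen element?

4

T = {larch, ash, pine, rowan} meets every block (each contains at least one member of T), and |T| = 4.
No choice of 3 elements meets every block, so 4 is the minimum.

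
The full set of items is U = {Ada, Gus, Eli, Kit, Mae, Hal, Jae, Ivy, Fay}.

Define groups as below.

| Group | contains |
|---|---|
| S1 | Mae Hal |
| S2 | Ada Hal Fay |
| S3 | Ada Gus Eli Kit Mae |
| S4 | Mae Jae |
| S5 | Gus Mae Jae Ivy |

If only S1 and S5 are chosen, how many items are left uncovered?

Union of S1, S5 = {Gus, Mae, Hal, Jae, Ivy}.
Not covered: Ada, Eli, Kit, Fay — 4 items.

4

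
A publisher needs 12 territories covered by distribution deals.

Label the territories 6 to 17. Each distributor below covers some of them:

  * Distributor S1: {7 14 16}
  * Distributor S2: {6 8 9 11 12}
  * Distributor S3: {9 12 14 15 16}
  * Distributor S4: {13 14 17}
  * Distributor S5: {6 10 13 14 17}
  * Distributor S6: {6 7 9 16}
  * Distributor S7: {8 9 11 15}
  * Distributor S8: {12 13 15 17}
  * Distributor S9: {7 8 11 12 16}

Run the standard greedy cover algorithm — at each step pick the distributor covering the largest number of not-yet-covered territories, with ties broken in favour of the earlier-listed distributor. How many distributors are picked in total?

Greedy: pick S2 (covers 5 new) → pick S5 (covers 4 new) → pick S1 (covers 2 new) → pick S3 (covers 1 new). Total picks: 4.
(The true minimum cover uses only 3 distributors, so greedy is not optimal here.)

4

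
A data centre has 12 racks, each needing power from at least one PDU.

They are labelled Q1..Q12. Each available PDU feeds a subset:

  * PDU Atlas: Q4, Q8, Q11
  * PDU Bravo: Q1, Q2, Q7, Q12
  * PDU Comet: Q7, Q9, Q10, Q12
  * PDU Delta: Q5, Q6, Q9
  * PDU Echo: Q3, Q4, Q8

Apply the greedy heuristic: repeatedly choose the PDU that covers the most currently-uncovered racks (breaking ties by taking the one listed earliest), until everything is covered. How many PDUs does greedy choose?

5

Greedy: pick Bravo (covers 4 new) → pick Atlas (covers 3 new) → pick Delta (covers 3 new) → pick Comet (covers 1 new) → pick Echo (covers 1 new). Total picks: 5.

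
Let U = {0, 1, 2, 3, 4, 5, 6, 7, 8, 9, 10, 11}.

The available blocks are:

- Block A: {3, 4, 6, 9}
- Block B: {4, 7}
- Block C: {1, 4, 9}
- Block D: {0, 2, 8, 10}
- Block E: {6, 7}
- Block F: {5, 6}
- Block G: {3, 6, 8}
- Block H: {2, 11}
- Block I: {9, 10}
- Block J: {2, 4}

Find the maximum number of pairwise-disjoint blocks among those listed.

B, G, H, I are pairwise disjoint (B={4,7}; G={3,6,8}; H={2,11}; I={9,10}).
Every remaining block overlaps one of these, and no 5 of the listed blocks are pairwise disjoint, so 4 is the maximum.

4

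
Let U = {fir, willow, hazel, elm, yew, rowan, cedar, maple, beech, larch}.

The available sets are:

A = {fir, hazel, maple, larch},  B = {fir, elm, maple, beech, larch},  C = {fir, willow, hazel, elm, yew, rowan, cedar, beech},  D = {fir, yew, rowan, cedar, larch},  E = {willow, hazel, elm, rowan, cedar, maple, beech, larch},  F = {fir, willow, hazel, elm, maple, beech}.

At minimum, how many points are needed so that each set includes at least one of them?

The 2 points {fir, maple} hit every set.
No single point lies in every set, so at least 2 are needed and 2 is optimal.

2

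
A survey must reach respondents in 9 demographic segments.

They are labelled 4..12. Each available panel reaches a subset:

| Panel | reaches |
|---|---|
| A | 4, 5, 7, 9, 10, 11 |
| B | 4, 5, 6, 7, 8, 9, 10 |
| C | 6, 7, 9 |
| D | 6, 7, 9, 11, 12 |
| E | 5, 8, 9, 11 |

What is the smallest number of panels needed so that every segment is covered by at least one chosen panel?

B and D together: B ∪ D = {4, 5, 6, 7, 8, 9, 10, 11, 12} — every segment is covered.
No single panel has all 9 segments (the largest, B, has 7), so 2 is optimal.

2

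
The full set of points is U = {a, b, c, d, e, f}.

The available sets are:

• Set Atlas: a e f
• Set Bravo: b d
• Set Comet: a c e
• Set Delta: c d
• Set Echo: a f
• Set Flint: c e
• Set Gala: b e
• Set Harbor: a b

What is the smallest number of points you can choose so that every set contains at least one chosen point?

H = {a, b, c} meets every set (each contains at least one member of H), and |H| = 3.
The sets Delta, Echo, Gala are pairwise disjoint, so any hitting set needs a separate point for each — at least 3. Hence 3 is optimal.

3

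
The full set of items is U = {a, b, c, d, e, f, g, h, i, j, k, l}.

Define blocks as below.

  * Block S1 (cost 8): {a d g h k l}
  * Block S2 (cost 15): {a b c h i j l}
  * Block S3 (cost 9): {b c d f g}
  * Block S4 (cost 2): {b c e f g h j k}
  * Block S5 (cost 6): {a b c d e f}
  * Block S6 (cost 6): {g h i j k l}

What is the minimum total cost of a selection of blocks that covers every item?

12

S5, S6 together cover every item (S5 ∪ S6 = {a, b, c, d, e, f, g, h, i, j, k, l}); total cost 6 + 6 = 12.
The greedy pick S4, S1, S6 costs 16; no covering selection beats 12.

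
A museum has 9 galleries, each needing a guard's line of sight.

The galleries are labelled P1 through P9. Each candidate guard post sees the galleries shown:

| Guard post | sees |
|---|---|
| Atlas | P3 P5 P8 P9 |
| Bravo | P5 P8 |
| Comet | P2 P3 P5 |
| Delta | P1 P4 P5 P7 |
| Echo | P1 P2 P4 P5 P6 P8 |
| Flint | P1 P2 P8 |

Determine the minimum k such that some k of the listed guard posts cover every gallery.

3

Take {Atlas, Delta, Echo}. Their union is {P1, P2, P3, P4, P5, P6, P7, P8, P9}, which is all 9 galleries.
Only Echo contains P6, so Echo is forced; the remaining 3 galleries need at least 2 more guard posts (each remaining guard post adds at most 2) — so at least 3 guard posts are needed, and 3 is optimal.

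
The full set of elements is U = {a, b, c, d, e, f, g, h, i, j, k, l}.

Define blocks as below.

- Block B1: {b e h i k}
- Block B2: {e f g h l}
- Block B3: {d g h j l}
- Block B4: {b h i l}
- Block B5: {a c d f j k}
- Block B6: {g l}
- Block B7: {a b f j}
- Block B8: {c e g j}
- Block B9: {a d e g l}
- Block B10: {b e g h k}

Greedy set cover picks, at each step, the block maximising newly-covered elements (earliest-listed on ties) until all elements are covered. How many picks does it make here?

3

Greedy: pick B5 (covers 6 new) → pick B1 (covers 4 new) → pick B2 (covers 2 new). Total picks: 3.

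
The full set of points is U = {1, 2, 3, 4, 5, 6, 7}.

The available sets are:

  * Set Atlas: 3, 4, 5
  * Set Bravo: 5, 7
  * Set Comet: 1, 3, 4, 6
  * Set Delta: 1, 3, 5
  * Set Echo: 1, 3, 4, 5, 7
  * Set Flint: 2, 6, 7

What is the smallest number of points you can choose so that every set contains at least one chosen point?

Take H = {3, 7}. Each listed set contains at least one of these, so H is a hitting set of size 2.
The sets Atlas, Flint are pairwise disjoint, so any hitting set needs a separate point for each — at least 2. Hence 2 is optimal.

2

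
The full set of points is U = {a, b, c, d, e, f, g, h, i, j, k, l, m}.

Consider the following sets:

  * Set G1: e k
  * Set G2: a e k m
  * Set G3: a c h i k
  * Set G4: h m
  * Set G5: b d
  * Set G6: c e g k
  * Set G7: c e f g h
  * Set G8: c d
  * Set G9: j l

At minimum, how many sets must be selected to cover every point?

G3, G4, G5, G7, and G9 cover everything between them: the union {a, b, c, d, e, f, g, h, i, j, k, l, m} is all of U.
No 4 of the 9 sets cover everything (all 126 combinations miss at least one point), so 5 is optimal.

5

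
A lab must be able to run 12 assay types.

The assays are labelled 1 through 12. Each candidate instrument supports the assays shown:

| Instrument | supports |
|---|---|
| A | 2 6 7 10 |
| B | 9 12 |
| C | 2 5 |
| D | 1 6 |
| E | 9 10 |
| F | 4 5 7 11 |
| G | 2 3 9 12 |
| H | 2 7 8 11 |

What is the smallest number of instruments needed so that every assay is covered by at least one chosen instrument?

5

Take {D, E, F, G, H}. Their union is {1, 2, 3, 4, 5, 6, 7, 8, 9, 10, 11, 12}, which is all 12 assays.
No 4 of the 8 instruments cover everything (all 70 combinations miss at least one assay), so 5 is optimal.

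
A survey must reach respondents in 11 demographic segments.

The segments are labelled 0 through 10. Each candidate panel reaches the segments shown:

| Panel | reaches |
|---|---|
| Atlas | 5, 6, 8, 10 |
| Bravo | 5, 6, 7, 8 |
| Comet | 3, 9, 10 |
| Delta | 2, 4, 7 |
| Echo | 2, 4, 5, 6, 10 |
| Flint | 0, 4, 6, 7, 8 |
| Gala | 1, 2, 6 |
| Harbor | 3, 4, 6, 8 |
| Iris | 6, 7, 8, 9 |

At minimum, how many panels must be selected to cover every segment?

Take {Bravo, Comet, Flint, Gala}. Their union is {0, 1, 2, 3, 4, 5, 6, 7, 8, 9, 10}, which is all 11 segments.
No 3 of the 9 panels cover everything (all 84 combinations miss at least one segment), so 4 is optimal.

4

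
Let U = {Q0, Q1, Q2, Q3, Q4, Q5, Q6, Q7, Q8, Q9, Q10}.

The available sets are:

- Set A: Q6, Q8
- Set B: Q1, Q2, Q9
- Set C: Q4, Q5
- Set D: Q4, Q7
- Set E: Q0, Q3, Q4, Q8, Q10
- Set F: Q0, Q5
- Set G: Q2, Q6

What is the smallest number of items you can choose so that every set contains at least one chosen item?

Take H = {Q1, Q4, Q5, Q6}. Each listed set contains at least one of these, so H is a hitting set of size 4.
The sets A, B, D, F are pairwise disjoint, so any hitting set needs a separate item for each — at least 4. Hence 4 is optimal.

4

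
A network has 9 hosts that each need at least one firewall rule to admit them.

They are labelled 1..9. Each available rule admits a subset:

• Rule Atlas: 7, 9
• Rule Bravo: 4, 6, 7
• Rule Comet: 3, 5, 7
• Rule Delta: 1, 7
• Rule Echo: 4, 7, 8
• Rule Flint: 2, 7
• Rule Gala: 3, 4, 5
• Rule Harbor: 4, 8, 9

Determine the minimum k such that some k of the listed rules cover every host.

Take {Bravo, Delta, Flint, Gala, Harbor}. Their union is {1, 2, 3, 4, 5, 6, 7, 8, 9}, which is all 9 hosts.
No 4 of the 8 rules cover everything (all 70 combinations miss at least one host), so 5 is optimal.

5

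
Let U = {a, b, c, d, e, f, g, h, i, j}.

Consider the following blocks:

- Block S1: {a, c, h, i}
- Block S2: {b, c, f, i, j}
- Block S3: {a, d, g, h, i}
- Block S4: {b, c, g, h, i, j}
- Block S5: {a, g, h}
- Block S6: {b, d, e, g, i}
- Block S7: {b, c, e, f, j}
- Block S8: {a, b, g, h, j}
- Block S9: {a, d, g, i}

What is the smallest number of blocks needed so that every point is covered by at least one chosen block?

Take {S3, S7}. Their union is {a, b, c, d, e, f, g, h, i, j}, which is all 10 points.
No single block has all 10 points (the largest, S4, has 6), so 2 is optimal.

2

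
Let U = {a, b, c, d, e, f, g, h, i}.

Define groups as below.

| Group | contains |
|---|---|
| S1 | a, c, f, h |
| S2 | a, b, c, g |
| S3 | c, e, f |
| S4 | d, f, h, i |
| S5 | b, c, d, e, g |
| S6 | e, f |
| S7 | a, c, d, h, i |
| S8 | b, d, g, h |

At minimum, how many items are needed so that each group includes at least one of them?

T = {c, f, g} meets every group (each contains at least one member of T), and |T| = 3.
No choice of 2 items meets every group, so 3 is the minimum.

3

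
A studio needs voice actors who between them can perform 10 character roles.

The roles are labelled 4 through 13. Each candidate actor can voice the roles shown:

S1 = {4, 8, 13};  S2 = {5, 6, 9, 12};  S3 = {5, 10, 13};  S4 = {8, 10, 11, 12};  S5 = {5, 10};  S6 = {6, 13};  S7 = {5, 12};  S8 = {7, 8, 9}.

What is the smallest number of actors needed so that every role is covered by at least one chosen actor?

Take {S1, S2, S4, S8}. Their union is {4, 5, 6, 7, 8, 9, 10, 11, 12, 13}, which is all 10 roles.
Only S8 contains 7, so S8 is forced; the remaining 7 roles need at least 3 more actors (each remaining actor adds at most 3) — so at least 4 actors are needed, and 4 is optimal.

4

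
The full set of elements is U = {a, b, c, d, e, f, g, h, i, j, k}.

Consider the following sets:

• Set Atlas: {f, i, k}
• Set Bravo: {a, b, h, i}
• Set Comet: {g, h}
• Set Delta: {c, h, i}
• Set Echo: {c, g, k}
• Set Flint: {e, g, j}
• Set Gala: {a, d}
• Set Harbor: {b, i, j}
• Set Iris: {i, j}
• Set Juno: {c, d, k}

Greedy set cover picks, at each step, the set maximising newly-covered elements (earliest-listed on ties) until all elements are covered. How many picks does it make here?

Greedy: pick Bravo (covers 4 new) → pick Echo (covers 3 new) → pick Flint (covers 2 new) → pick Atlas (covers 1 new) → pick Gala (covers 1 new). Total picks: 5.
(The true minimum cover uses only 4 sets, so greedy is not optimal here.)

5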